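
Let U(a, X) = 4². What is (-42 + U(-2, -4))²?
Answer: 676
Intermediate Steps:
U(a, X) = 16
(-42 + U(-2, -4))² = (-42 + 16)² = (-26)² = 676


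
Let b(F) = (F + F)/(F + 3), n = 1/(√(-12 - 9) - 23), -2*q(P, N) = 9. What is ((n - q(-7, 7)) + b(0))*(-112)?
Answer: -137312/275 + 56*I*√21/275 ≈ -499.32 + 0.93318*I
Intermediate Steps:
q(P, N) = -9/2 (q(P, N) = -½*9 = -9/2)
n = 1/(-23 + I*√21) (n = 1/(√(-21) - 23) = 1/(I*√21 - 23) = 1/(-23 + I*√21) ≈ -0.041818 - 0.008332*I)
b(F) = 2*F/(3 + F) (b(F) = (2*F)/(3 + F) = 2*F/(3 + F))
((n - q(-7, 7)) + b(0))*(-112) = (((-23/550 - I*√21/550) - 1*(-9/2)) + 2*0/(3 + 0))*(-112) = (((-23/550 - I*√21/550) + 9/2) + 2*0/3)*(-112) = ((1226/275 - I*√21/550) + 2*0*(⅓))*(-112) = ((1226/275 - I*√21/550) + 0)*(-112) = (1226/275 - I*√21/550)*(-112) = -137312/275 + 56*I*√21/275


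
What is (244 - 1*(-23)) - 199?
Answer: 68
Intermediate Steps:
(244 - 1*(-23)) - 199 = (244 + 23) - 199 = 267 - 199 = 68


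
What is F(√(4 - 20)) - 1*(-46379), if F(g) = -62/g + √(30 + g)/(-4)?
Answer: 46379 - √(30 + 4*I)/4 + 31*I/2 ≈ 46378.0 + 15.409*I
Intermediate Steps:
F(g) = -62/g - √(30 + g)/4 (F(g) = -62/g + √(30 + g)*(-¼) = -62/g - √(30 + g)/4)
F(√(4 - 20)) - 1*(-46379) = (-62/√(4 - 20) - √(30 + √(4 - 20))/4) - 1*(-46379) = (-62*(-I/4) - √(30 + √(-16))/4) + 46379 = (-62*(-I/4) - √(30 + 4*I)/4) + 46379 = (-(-31)*I/2 - √(30 + 4*I)/4) + 46379 = (31*I/2 - √(30 + 4*I)/4) + 46379 = (-√(30 + 4*I)/4 + 31*I/2) + 46379 = 46379 - √(30 + 4*I)/4 + 31*I/2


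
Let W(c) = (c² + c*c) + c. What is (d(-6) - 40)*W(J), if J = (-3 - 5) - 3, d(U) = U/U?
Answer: -9009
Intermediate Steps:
d(U) = 1
J = -11 (J = -8 - 3 = -11)
W(c) = c + 2*c² (W(c) = (c² + c²) + c = 2*c² + c = c + 2*c²)
(d(-6) - 40)*W(J) = (1 - 40)*(-11*(1 + 2*(-11))) = -(-429)*(1 - 22) = -(-429)*(-21) = -39*231 = -9009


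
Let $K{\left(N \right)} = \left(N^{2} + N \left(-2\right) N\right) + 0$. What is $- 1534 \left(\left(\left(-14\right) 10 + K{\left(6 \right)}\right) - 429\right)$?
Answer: $928070$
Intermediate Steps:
$K{\left(N \right)} = - N^{2}$ ($K{\left(N \right)} = \left(N^{2} + - 2 N N\right) + 0 = \left(N^{2} - 2 N^{2}\right) + 0 = - N^{2} + 0 = - N^{2}$)
$- 1534 \left(\left(\left(-14\right) 10 + K{\left(6 \right)}\right) - 429\right) = - 1534 \left(\left(\left(-14\right) 10 - 6^{2}\right) - 429\right) = - 1534 \left(\left(-140 - 36\right) - 429\right) = - 1534 \left(-176 - 429\right) = \left(-1534\right) \left(-605\right) = 928070$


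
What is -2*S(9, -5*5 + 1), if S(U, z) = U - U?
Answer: 0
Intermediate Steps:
S(U, z) = 0
-2*S(9, -5*5 + 1) = -2*0 = 0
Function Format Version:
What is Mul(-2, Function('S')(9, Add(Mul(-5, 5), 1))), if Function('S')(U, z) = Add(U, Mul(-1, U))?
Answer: 0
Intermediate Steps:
Function('S')(U, z) = 0
Mul(-2, Function('S')(9, Add(Mul(-5, 5), 1))) = Mul(-2, 0) = 0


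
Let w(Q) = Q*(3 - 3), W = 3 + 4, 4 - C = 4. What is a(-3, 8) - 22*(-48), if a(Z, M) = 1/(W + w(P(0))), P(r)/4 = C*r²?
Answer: 7393/7 ≈ 1056.1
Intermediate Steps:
C = 0 (C = 4 - 1*4 = 4 - 4 = 0)
P(r) = 0 (P(r) = 4*(0*r²) = 4*0 = 0)
W = 7
w(Q) = 0 (w(Q) = Q*0 = 0)
a(Z, M) = ⅐ (a(Z, M) = 1/(7 + 0) = 1/7 = ⅐)
a(-3, 8) - 22*(-48) = ⅐ - 22*(-48) = ⅐ + 1056 = 7393/7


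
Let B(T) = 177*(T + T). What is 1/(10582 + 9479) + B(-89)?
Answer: -632041865/20061 ≈ -31506.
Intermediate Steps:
B(T) = 354*T (B(T) = 177*(2*T) = 354*T)
1/(10582 + 9479) + B(-89) = 1/(10582 + 9479) + 354*(-89) = 1/20061 - 31506 = -632041865/20061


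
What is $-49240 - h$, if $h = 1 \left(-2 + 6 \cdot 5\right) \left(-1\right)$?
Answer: $-49212$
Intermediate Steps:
$h = -28$ ($h = 1 \left(-2 + 30\right) \left(-1\right) = 1 \cdot 28 \left(-1\right) = 28 \left(-1\right) = -28$)
$-49240 - h = -49240 - -28 = -49240 + 28 = -49212$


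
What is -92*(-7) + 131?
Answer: 775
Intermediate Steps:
-92*(-7) + 131 = 644 + 131 = 775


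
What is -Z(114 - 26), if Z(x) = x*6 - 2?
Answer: -526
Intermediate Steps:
Z(x) = -2 + 6*x (Z(x) = 6*x - 2 = -2 + 6*x)
-Z(114 - 26) = -(-2 + 6*(114 - 26)) = -(-2 + 6*88) = -(-2 + 528) = -1*526 = -526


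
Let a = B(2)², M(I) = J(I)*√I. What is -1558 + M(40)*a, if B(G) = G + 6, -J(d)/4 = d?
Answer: -1558 - 20480*√10 ≈ -66322.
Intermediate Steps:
J(d) = -4*d
M(I) = -4*I^(3/2) (M(I) = (-4*I)*√I = -4*I^(3/2))
B(G) = 6 + G
a = 64 (a = (6 + 2)² = 8² = 64)
-1558 + M(40)*a = -1558 - 320*√10*64 = -1558 - 20480*√10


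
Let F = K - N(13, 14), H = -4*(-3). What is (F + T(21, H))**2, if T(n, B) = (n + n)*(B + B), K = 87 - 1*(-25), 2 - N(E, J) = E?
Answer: 1279161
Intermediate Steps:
N(E, J) = 2 - E
K = 112 (K = 87 + 25 = 112)
H = 12
F = 123 (F = 112 - (2 - 1*13) = 112 - (2 - 13) = 112 - 1*(-11) = 112 + 11 = 123)
T(n, B) = 4*B*n (T(n, B) = (2*n)*(2*B) = 4*B*n)
(F + T(21, H))**2 = (123 + 4*12*21)**2 = (123 + 1008)**2 = 1131**2 = 1279161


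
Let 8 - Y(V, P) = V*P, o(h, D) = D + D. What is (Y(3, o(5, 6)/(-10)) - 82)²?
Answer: 123904/25 ≈ 4956.2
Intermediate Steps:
o(h, D) = 2*D
Y(V, P) = 8 - P*V (Y(V, P) = 8 - V*P = 8 - P*V)
(Y(3, o(5, 6)/(-10)) - 82)² = ((8 - 1*(2*6)/(-10)*3) - 82)² = ((8 - 1*12*(-⅒)*3) - 82)² = ((8 - 1*(-6/5)*3) - 82)² = ((8 + 18/5) - 82)² = (58/5 - 82)² = (-352/5)² = 123904/25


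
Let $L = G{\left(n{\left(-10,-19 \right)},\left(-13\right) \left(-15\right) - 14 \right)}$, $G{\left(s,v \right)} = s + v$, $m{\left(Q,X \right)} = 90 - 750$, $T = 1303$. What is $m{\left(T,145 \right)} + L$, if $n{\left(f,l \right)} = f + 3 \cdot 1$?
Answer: $-486$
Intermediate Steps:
$m{\left(Q,X \right)} = -660$
$n{\left(f,l \right)} = 3 + f$ ($n{\left(f,l \right)} = f + 3 = 3 + f$)
$L = 174$ ($L = \left(3 - 10\right) - -181 = -7 + \left(195 - 14\right) = -7 + 181 = 174$)
$m{\left(T,145 \right)} + L = -660 + 174 = -486$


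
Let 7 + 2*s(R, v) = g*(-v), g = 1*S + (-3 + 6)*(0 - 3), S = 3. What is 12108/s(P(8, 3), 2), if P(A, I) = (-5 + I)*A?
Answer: 24216/5 ≈ 4843.2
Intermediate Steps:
P(A, I) = A*(-5 + I)
g = -6 (g = 1*3 + (-3 + 6)*(0 - 3) = 3 + 3*(-3) = 3 - 9 = -6)
s(R, v) = -7/2 + 3*v (s(R, v) = -7/2 + (-(-6)*v)/2 = -7/2 + (6*v)/2 = -7/2 + 3*v)
12108/s(P(8, 3), 2) = 12108/(-7/2 + 3*2) = 12108/(-7/2 + 6) = 12108/(5/2) = 12108*(⅖) = 24216/5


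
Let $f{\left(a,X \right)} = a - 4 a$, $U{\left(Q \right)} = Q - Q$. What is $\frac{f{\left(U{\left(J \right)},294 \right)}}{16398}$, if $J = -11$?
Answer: $0$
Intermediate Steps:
$U{\left(Q \right)} = 0$
$f{\left(a,X \right)} = - 3 a$
$\frac{f{\left(U{\left(J \right)},294 \right)}}{16398} = \frac{\left(-3\right) 0}{16398} = 0 \cdot \frac{1}{16398} = 0$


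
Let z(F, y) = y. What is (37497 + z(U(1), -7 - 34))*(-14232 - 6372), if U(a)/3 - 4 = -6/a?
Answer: -771743424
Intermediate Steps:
U(a) = 12 - 18/a (U(a) = 12 + 3*(-6/a) = 12 - 18/a)
(37497 + z(U(1), -7 - 34))*(-14232 - 6372) = (37497 + (-7 - 34))*(-14232 - 6372) = (37497 - 41)*(-20604) = 37456*(-20604) = -771743424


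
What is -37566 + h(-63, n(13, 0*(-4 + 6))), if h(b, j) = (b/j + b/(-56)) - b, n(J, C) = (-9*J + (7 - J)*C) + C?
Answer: -3900139/104 ≈ -37501.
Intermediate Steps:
n(J, C) = C - 9*J + C*(7 - J) (n(J, C) = (-9*J + C*(7 - J)) + C = C - 9*J + C*(7 - J))
h(b, j) = -57*b/56 + b/j (h(b, j) = (b/j + b*(-1/56)) - b = (b/j - b/56) - b = (-b/56 + b/j) - b = -57*b/56 + b/j)
-37566 + h(-63, n(13, 0*(-4 + 6))) = -37566 + (-57/56*(-63) - 63/(-9*13 + 8*(0*(-4 + 6)) - 1*0*(-4 + 6)*13)) = -37566 + (513/8 - 63/(-117 + 8*(0*2) - 1*0*2*13)) = -37566 + (513/8 - 63/(-117 + 8*0 - 1*0*13)) = -37566 + (513/8 - 63/(-117 + 0 + 0)) = -37566 + (513/8 - 63/(-117)) = -37566 + (513/8 - 63*(-1/117)) = -37566 + (513/8 + 7/13) = -37566 + 6725/104 = -3900139/104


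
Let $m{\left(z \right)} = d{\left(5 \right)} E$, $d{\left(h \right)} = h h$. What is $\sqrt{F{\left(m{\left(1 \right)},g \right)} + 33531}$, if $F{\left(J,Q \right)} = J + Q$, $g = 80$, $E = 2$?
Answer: $\sqrt{33661} \approx 183.47$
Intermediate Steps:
$d{\left(h \right)} = h^{2}$
$m{\left(z \right)} = 50$ ($m{\left(z \right)} = 5^{2} \cdot 2 = 25 \cdot 2 = 50$)
$\sqrt{F{\left(m{\left(1 \right)},g \right)} + 33531} = \sqrt{\left(50 + 80\right) + 33531} = \sqrt{130 + 33531} = \sqrt{33661}$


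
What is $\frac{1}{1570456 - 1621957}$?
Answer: $- \frac{1}{51501} \approx -1.9417 \cdot 10^{-5}$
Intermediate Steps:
$\frac{1}{1570456 - 1621957} = \frac{1}{-51501} = - \frac{1}{51501}$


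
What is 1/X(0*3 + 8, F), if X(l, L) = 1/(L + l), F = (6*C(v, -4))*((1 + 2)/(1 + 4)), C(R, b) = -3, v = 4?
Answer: -14/5 ≈ -2.8000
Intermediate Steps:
F = -54/5 (F = (6*(-3))*((1 + 2)/(1 + 4)) = -54/5 ≈ -10.800)
1/X(0*3 + 8, F) = 1/(1/(-54/5 + (0*3 + 8))) = 1/(1/(-54/5 + (0 + 8))) = 1/(1/(-54/5 + 8)) = 1/(1/(-14/5)) = 1/(-5/14) = -14/5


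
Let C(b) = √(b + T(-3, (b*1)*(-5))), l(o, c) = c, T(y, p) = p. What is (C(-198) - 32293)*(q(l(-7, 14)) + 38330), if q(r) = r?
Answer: -1238242792 + 230064*√22 ≈ -1.2372e+9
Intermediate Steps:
C(b) = 2*√(-b) (C(b) = √(b + (b*1)*(-5)) = √(b + b*(-5)) = √(b - 5*b) = √(-4*b) = 2*√(-b))
(C(-198) - 32293)*(q(l(-7, 14)) + 38330) = (2*√(-1*(-198)) - 32293)*(14 + 38330) = (2*√198 - 32293)*38344 = (2*(3*√22) - 32293)*38344 = (6*√22 - 32293)*38344 = (-32293 + 6*√22)*38344 = -1238242792 + 230064*√22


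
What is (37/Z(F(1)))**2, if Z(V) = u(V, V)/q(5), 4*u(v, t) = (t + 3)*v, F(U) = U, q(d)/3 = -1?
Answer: 12321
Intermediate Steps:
q(d) = -3 (q(d) = 3*(-1) = -3)
u(v, t) = v*(3 + t)/4 (u(v, t) = ((t + 3)*v)/4 = ((3 + t)*v)/4 = (v*(3 + t))/4 = v*(3 + t)/4)
Z(V) = -V*(3 + V)/12 (Z(V) = (V*(3 + V)/4)/(-3) = (V*(3 + V)/4)*(-1/3) = -V*(3 + V)/12)
(37/Z(F(1)))**2 = (37/((-1/12*1*(3 + 1))))**2 = (37/((-1/12*1*4)))**2 = (37/(-1/3))**2 = (37*(-3))**2 = (-111)**2 = 12321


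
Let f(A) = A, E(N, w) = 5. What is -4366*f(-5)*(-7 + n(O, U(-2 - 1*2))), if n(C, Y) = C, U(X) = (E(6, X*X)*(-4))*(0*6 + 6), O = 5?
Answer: -43660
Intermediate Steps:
U(X) = -120 (U(X) = (5*(-4))*(0*6 + 6) = -20*(0 + 6) = -20*6 = -120)
-4366*f(-5)*(-7 + n(O, U(-2 - 1*2))) = -(-21830)*(-7 + 5) = -(-21830)*(-2) = -4366*10 = -43660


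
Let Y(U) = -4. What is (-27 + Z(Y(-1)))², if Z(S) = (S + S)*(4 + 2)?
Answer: 5625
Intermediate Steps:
Z(S) = 12*S (Z(S) = (2*S)*6 = 12*S)
(-27 + Z(Y(-1)))² = (-27 + 12*(-4))² = (-27 - 48)² = (-75)² = 5625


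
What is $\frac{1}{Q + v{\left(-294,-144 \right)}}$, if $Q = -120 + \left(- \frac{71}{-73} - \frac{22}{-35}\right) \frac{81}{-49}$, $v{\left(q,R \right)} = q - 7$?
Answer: $- \frac{125195}{53038466} \approx -0.0023605$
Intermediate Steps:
$v{\left(q,R \right)} = -7 + q$ ($v{\left(q,R \right)} = q - 7 = -7 + q$)
$Q = - \frac{15354771}{125195}$ ($Q = -120 + \left(\left(-71\right) \left(- \frac{1}{73}\right) - - \frac{22}{35}\right) 81 \left(- \frac{1}{49}\right) = -120 + \left(\frac{71}{73} + \frac{22}{35}\right) \left(- \frac{81}{49}\right) = -120 + \frac{4091}{2555} \left(- \frac{81}{49}\right) = -120 - \frac{331371}{125195} = - \frac{15354771}{125195} \approx -122.65$)
$\frac{1}{Q + v{\left(-294,-144 \right)}} = \frac{1}{- \frac{15354771}{125195} - 301} = \frac{1}{- \frac{53038466}{125195}} = - \frac{125195}{53038466}$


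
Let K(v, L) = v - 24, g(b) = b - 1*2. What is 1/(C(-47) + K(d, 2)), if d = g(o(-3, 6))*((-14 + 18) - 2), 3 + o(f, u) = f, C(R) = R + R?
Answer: -1/134 ≈ -0.0074627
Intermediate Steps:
C(R) = 2*R
o(f, u) = -3 + f
g(b) = -2 + b (g(b) = b - 2 = -2 + b)
d = -16 (d = (-2 + (-3 - 3))*((-14 + 18) - 2) = (-2 - 6)*(4 - 2) = -8*2 = -16)
K(v, L) = -24 + v
1/(C(-47) + K(d, 2)) = 1/(2*(-47) + (-24 - 16)) = 1/(-94 - 40) = 1/(-134) = -1/134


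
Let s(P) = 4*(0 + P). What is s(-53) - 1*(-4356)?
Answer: 4144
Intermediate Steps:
s(P) = 4*P
s(-53) - 1*(-4356) = 4*(-53) - 1*(-4356) = -212 + 4356 = 4144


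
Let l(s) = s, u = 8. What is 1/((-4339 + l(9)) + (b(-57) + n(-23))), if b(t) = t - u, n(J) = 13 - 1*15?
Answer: -1/4397 ≈ -0.00022743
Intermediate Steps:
n(J) = -2 (n(J) = 13 - 15 = -2)
b(t) = -8 + t (b(t) = t - 1*8 = t - 8 = -8 + t)
1/((-4339 + l(9)) + (b(-57) + n(-23))) = 1/((-4339 + 9) + ((-8 - 57) - 2)) = 1/(-4330 + (-65 - 2)) = 1/(-4330 - 67) = 1/(-4397) = -1/4397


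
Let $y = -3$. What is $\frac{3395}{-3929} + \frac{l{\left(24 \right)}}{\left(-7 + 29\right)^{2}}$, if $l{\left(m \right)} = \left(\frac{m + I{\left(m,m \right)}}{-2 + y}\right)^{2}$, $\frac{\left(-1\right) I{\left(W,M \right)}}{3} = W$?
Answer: $- \frac{8006771}{11885225} \approx -0.67367$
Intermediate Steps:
$I{\left(W,M \right)} = - 3 W$
$l{\left(m \right)} = \frac{4 m^{2}}{25}$ ($l{\left(m \right)} = \left(\frac{m - 3 m}{-2 - 3}\right)^{2} = \left(\frac{\left(-2\right) m}{-5}\right)^{2} = \left(- 2 m \left(- \frac{1}{5}\right)\right)^{2} = \left(\frac{2 m}{5}\right)^{2} = \frac{4 m^{2}}{25}$)
$\frac{3395}{-3929} + \frac{l{\left(24 \right)}}{\left(-7 + 29\right)^{2}} = \frac{3395}{-3929} + \frac{\frac{4}{25} \cdot 24^{2}}{\left(-7 + 29\right)^{2}} = 3395 \left(- \frac{1}{3929}\right) + \frac{\frac{4}{25} \cdot 576}{22^{2}} = - \frac{3395}{3929} + \frac{2304}{25 \cdot 484} = - \frac{3395}{3929} + \frac{2304}{25} \cdot \frac{1}{484} = - \frac{3395}{3929} + \frac{576}{3025} = - \frac{8006771}{11885225}$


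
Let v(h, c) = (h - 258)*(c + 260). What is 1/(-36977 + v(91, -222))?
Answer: -1/43323 ≈ -2.3082e-5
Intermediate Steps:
v(h, c) = (-258 + h)*(260 + c)
1/(-36977 + v(91, -222)) = 1/(-36977 + (-67080 - 258*(-222) + 260*91 - 222*91)) = 1/(-36977 + (-67080 + 57276 + 23660 - 20202)) = 1/(-36977 - 6346) = 1/(-43323) = -1/43323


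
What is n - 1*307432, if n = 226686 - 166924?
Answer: -247670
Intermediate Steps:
n = 59762
n - 1*307432 = 59762 - 1*307432 = 59762 - 307432 = -247670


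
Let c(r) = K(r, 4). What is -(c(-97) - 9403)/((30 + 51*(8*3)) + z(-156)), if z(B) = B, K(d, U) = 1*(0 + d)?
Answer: 4750/549 ≈ 8.6521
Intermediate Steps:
K(d, U) = d (K(d, U) = 1*d = d)
c(r) = r
-(c(-97) - 9403)/((30 + 51*(8*3)) + z(-156)) = -(-97 - 9403)/((30 + 51*(8*3)) - 156) = -(-9500)/((30 + 51*24) - 156) = -(-9500)/((30 + 1224) - 156) = -(-9500)/(1254 - 156) = -(-9500)/1098 = -1*(-4750/549) = 4750/549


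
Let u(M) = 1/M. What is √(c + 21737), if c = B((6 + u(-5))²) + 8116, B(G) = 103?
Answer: 2*√7489 ≈ 173.08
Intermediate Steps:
c = 8219 (c = 103 + 8116 = 8219)
√(c + 21737) = √(8219 + 21737) = √29956 = 2*√7489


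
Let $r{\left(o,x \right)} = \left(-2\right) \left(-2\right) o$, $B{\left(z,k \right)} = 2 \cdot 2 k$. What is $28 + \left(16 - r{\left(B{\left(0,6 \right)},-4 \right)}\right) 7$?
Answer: $-532$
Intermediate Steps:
$B{\left(z,k \right)} = 4 k$
$r{\left(o,x \right)} = 4 o$
$28 + \left(16 - r{\left(B{\left(0,6 \right)},-4 \right)}\right) 7 = 28 + \left(16 - 4 \cdot 4 \cdot 6\right) 7 = 28 + \left(16 - 4 \cdot 24\right) 7 = 28 + \left(16 - 96\right) 7 = 28 - 560 = -532$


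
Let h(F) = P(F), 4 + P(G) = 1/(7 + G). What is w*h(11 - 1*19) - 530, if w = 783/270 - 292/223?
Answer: -239927/446 ≈ -537.95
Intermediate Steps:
P(G) = -4 + 1/(7 + G)
w = 3547/2230 (w = 783*(1/270) - 292*1/223 = 29/10 - 292/223 = 3547/2230 ≈ 1.5906)
h(F) = (-27 - 4*F)/(7 + F)
w*h(11 - 1*19) - 530 = 3547*((-27 - 4*(11 - 1*19))/(7 + (11 - 1*19)))/2230 - 530 = 3547*((-27 - 4*(11 - 19))/(7 + (11 - 19)))/2230 - 530 = 3547*((-27 - 4*(-8))/(7 - 8))/2230 - 530 = 3547*((-27 + 32)/(-1))/2230 - 530 = 3547*(-1*5)/2230 - 530 = (3547/2230)*(-5) - 530 = -3547/446 - 530 = -239927/446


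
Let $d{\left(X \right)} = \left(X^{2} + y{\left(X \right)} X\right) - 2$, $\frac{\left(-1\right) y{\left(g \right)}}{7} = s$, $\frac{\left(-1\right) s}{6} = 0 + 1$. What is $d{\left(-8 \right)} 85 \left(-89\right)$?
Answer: $2072810$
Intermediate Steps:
$s = -6$ ($s = - 6 \left(0 + 1\right) = \left(-6\right) 1 = -6$)
$y{\left(g \right)} = 42$ ($y{\left(g \right)} = \left(-7\right) \left(-6\right) = 42$)
$d{\left(X \right)} = -2 + X^{2} + 42 X$ ($d{\left(X \right)} = \left(X^{2} + 42 X\right) - 2 = -2 + X^{2} + 42 X$)
$d{\left(-8 \right)} 85 \left(-89\right) = \left(-2 + \left(-8\right)^{2} + 42 \left(-8\right)\right) 85 \left(-89\right) = \left(-2 + 64 - 336\right) 85 \left(-89\right) = \left(-274\right) 85 \left(-89\right) = \left(-23290\right) \left(-89\right) = 2072810$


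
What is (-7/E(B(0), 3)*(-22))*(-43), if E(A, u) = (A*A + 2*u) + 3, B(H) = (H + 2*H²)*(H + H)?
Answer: -6622/9 ≈ -735.78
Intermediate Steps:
B(H) = 2*H*(H + 2*H²) (B(H) = (H + 2*H²)*(2*H) = 2*H*(H + 2*H²))
E(A, u) = 3 + A² + 2*u (E(A, u) = (A² + 2*u) + 3 = 3 + A² + 2*u)
(-7/E(B(0), 3)*(-22))*(-43) = (-7/(3 + (0²*(2 + 4*0))² + 2*3)*(-22))*(-43) = (-7/(3 + (0*(2 + 0))² + 6)*(-22))*(-43) = (-7/(3 + (0*2)² + 6)*(-22))*(-43) = (-7/(3 + 0² + 6)*(-22))*(-43) = (-7/(3 + 0 + 6)*(-22))*(-43) = (-7/9*(-22))*(-43) = (-7*⅑*(-22))*(-43) = -7/9*(-22)*(-43) = (154/9)*(-43) = -6622/9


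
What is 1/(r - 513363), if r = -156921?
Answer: -1/670284 ≈ -1.4919e-6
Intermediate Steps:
1/(r - 513363) = 1/(-156921 - 513363) = 1/(-670284) = -1/670284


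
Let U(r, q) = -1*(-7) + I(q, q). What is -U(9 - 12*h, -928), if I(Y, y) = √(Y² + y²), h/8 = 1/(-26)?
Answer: -7 - 928*√2 ≈ -1319.4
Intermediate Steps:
h = -4/13 (h = 8/(-26) = 8*(-1/26) = -4/13 ≈ -0.30769)
U(r, q) = 7 + √2*√(q²) (U(r, q) = -1*(-7) + √(q² + q²) = 7 + √(2*q²) = 7 + √2*√(q²))
-U(9 - 12*h, -928) = -(7 + √2*√((-928)²)) = -(7 + √2*√861184) = -(7 + √2*928) = -(7 + 928*√2) = -7 - 928*√2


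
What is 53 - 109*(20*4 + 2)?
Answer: -8885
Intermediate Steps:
53 - 109*(20*4 + 2) = 53 - 109*(80 + 2) = 53 - 109*82 = 53 - 8938 = -8885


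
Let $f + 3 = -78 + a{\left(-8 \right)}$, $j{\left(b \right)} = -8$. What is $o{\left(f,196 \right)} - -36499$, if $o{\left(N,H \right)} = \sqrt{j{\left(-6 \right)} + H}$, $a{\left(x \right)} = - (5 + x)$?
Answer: $36499 + 2 \sqrt{47} \approx 36513.0$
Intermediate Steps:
$a{\left(x \right)} = -5 - x$
$f = -78$ ($f = -3 - 75 = -78$)
$o{\left(N,H \right)} = \sqrt{-8 + H}$
$o{\left(f,196 \right)} - -36499 = \sqrt{-8 + 196} - -36499 = \sqrt{188} + 36499 = 2 \sqrt{47} + 36499 = 36499 + 2 \sqrt{47}$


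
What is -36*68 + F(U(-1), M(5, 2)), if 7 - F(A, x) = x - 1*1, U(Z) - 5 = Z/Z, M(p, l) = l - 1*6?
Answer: -2436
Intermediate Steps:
M(p, l) = -6 + l (M(p, l) = l - 6 = -6 + l)
U(Z) = 6 (U(Z) = 5 + Z/Z = 5 + 1 = 6)
F(A, x) = 8 - x (F(A, x) = 7 - (x - 1*1) = 7 - (x - 1) = 7 - (-1 + x) = 7 + (1 - x) = 8 - x)
-36*68 + F(U(-1), M(5, 2)) = -36*68 + (8 - (-6 + 2)) = -2448 + (8 - 1*(-4)) = -2448 + (8 + 4) = -2448 + 12 = -2436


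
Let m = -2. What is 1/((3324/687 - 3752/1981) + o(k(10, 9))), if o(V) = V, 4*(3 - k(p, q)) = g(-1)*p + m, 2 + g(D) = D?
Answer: 64807/903697 ≈ 0.071713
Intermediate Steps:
g(D) = -2 + D
k(p, q) = 7/2 + 3*p/4 (k(p, q) = 3 - ((-2 - 1)*p - 2)/4 = 3 - (-3*p - 2)/4 = 3 - (-2 - 3*p)/4 = 3 + (½ + 3*p/4) = 7/2 + 3*p/4)
1/((3324/687 - 3752/1981) + o(k(10, 9))) = 1/((3324/687 - 3752/1981) + (7/2 + (¾)*10)) = 1/((3324*(1/687) - 3752*1/1981) + (7/2 + 15/2)) = 1/((1108/229 - 536/283) + 11) = 1/(190820/64807 + 11) = 1/(903697/64807) = 64807/903697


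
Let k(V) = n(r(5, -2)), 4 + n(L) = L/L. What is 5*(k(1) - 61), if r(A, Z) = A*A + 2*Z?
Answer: -320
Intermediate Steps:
r(A, Z) = A**2 + 2*Z
n(L) = -3 (n(L) = -4 + L/L = -4 + 1 = -3)
k(V) = -3
5*(k(1) - 61) = 5*(-3 - 61) = 5*(-64) = -320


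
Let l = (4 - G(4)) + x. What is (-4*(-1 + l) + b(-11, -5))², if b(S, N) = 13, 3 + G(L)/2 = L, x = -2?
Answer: 289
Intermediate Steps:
G(L) = -6 + 2*L
l = 0 (l = (4 - (-6 + 2*4)) - 2 = (4 - (-6 + 8)) - 2 = (4 - 1*2) - 2 = (4 - 2) - 2 = 2 - 2 = 0)
(-4*(-1 + l) + b(-11, -5))² = (-4*(-1 + 0) + 13)² = (-4*(-1) + 13)² = (4 + 13)² = 17² = 289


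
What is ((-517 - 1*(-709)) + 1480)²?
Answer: 2795584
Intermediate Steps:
((-517 - 1*(-709)) + 1480)² = ((-517 + 709) + 1480)² = (192 + 1480)² = 1672² = 2795584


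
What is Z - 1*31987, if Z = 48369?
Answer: 16382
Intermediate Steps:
Z - 1*31987 = 48369 - 1*31987 = 48369 - 31987 = 16382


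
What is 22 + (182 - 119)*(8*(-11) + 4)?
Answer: -5270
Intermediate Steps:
22 + (182 - 119)*(8*(-11) + 4) = 22 + 63*(-88 + 4) = 22 + 63*(-84) = 22 - 5292 = -5270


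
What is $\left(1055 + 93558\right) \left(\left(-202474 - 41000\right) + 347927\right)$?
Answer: $9882611689$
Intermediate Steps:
$\left(1055 + 93558\right) \left(\left(-202474 - 41000\right) + 347927\right) = 94613 \left(\left(-202474 - 41000\right) + 347927\right) = 94613 \left(-243474 + 347927\right) = 94613 \cdot 104453 = 9882611689$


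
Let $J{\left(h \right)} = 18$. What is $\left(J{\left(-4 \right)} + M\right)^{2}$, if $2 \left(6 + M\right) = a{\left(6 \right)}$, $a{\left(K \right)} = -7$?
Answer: $\frac{289}{4} \approx 72.25$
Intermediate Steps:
$M = - \frac{19}{2}$ ($M = -6 + \frac{1}{2} \left(-7\right) = -6 - \frac{7}{2} = - \frac{19}{2} \approx -9.5$)
$\left(J{\left(-4 \right)} + M\right)^{2} = \left(18 - \frac{19}{2}\right)^{2} = \left(\frac{17}{2}\right)^{2} = \frac{289}{4}$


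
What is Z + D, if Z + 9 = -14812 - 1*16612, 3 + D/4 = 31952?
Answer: 96363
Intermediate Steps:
D = 127796 (D = -12 + 4*31952 = -12 + 127808 = 127796)
Z = -31433 (Z = -9 + (-14812 - 1*16612) = -9 + (-14812 - 16612) = -9 - 31424 = -31433)
Z + D = -31433 + 127796 = 96363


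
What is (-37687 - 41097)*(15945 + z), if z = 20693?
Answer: -2886488192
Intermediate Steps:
(-37687 - 41097)*(15945 + z) = (-37687 - 41097)*(15945 + 20693) = -78784*36638 = -2886488192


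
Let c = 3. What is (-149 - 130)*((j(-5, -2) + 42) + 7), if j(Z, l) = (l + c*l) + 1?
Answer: -11718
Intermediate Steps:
j(Z, l) = 1 + 4*l (j(Z, l) = (l + 3*l) + 1 = 4*l + 1 = 1 + 4*l)
(-149 - 130)*((j(-5, -2) + 42) + 7) = (-149 - 130)*(((1 + 4*(-2)) + 42) + 7) = -279*(((1 - 8) + 42) + 7) = -279*((-7 + 42) + 7) = -279*(35 + 7) = -279*42 = -11718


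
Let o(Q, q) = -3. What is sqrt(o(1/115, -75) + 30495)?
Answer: 66*sqrt(7) ≈ 174.62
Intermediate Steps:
sqrt(o(1/115, -75) + 30495) = sqrt(-3 + 30495) = sqrt(30492) = 66*sqrt(7)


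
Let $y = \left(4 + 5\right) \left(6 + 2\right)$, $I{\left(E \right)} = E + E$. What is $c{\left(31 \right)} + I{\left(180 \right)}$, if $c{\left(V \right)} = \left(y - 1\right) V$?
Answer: $2561$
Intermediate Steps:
$I{\left(E \right)} = 2 E$
$y = 72$ ($y = 9 \cdot 8 = 72$)
$c{\left(V \right)} = 71 V$ ($c{\left(V \right)} = \left(72 - 1\right) V = 71 V$)
$c{\left(31 \right)} + I{\left(180 \right)} = 71 \cdot 31 + 2 \cdot 180 = 2201 + 360 = 2561$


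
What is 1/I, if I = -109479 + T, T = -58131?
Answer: -1/167610 ≈ -5.9662e-6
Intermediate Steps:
I = -167610 (I = -109479 - 58131 = -167610)
1/I = 1/(-167610) = -1/167610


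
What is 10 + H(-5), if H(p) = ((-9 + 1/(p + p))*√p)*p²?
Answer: 10 - 455*I*√5/2 ≈ 10.0 - 508.71*I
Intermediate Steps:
H(p) = p^(5/2)*(-9 + 1/(2*p)) (H(p) = ((-9 + 1/(2*p))*√p)*p² = (√p*(-9 + 1/(2*p)))*p² = p^(5/2)*(-9 + 1/(2*p)))
10 + H(-5) = 10 + (-5)^(3/2)*(1 - 18*(-5))/2 = 10 + (-5*I*√5)*(1 + 90)/2 = 10 + (½)*(-5*I*√5)*91 = 10 - 455*I*√5/2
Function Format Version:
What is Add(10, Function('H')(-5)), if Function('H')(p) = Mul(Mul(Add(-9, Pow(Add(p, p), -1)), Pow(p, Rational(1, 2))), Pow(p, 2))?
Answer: Add(10, Mul(Rational(-455, 2), I, Pow(5, Rational(1, 2)))) ≈ Add(10.000, Mul(-508.71, I))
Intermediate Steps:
Function('H')(p) = Mul(Pow(p, Rational(5, 2)), Add(-9, Mul(Rational(1, 2), Pow(p, -1)))) (Function('H')(p) = Mul(Mul(Add(-9, Pow(Mul(2, p), -1)), Pow(p, Rational(1, 2))), Pow(p, 2)) = Mul(Mul(Add(-9, Mul(Rational(1, 2), Pow(p, -1))), Pow(p, Rational(1, 2))), Pow(p, 2)) = Mul(Mul(Pow(p, Rational(1, 2)), Add(-9, Mul(Rational(1, 2), Pow(p, -1)))), Pow(p, 2)) = Mul(Pow(p, Rational(5, 2)), Add(-9, Mul(Rational(1, 2), Pow(p, -1)))))
Add(10, Function('H')(-5)) = Add(10, Mul(Rational(1, 2), Pow(-5, Rational(3, 2)), Add(1, Mul(-18, -5)))) = Add(10, Mul(Rational(1, 2), Mul(-5, I, Pow(5, Rational(1, 2))), Add(1, 90))) = Add(10, Mul(Rational(1, 2), Mul(-5, I, Pow(5, Rational(1, 2))), 91)) = Add(10, Mul(Rational(-455, 2), I, Pow(5, Rational(1, 2))))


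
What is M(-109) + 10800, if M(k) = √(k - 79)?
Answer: 10800 + 2*I*√47 ≈ 10800.0 + 13.711*I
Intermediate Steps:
M(k) = √(-79 + k)
M(-109) + 10800 = √(-79 - 109) + 10800 = √(-188) + 10800 = 2*I*√47 + 10800 = 10800 + 2*I*√47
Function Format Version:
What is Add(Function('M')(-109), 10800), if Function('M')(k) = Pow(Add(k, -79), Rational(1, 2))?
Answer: Add(10800, Mul(2, I, Pow(47, Rational(1, 2)))) ≈ Add(10800., Mul(13.711, I))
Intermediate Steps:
Function('M')(k) = Pow(Add(-79, k), Rational(1, 2))
Add(Function('M')(-109), 10800) = Add(Pow(Add(-79, -109), Rational(1, 2)), 10800) = Add(Pow(-188, Rational(1, 2)), 10800) = Add(Mul(2, I, Pow(47, Rational(1, 2))), 10800) = Add(10800, Mul(2, I, Pow(47, Rational(1, 2))))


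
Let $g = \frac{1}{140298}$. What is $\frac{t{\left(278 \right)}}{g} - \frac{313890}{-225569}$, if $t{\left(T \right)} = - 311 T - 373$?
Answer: $- \frac{2747930198934132}{225569} \approx -1.2182 \cdot 10^{10}$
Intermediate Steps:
$t{\left(T \right)} = -373 - 311 T$
$g = \frac{1}{140298} \approx 7.1277 \cdot 10^{-6}$
$\frac{t{\left(278 \right)}}{g} - \frac{313890}{-225569} = \left(-373 - 86458\right) \frac{1}{\frac{1}{140298}} - \frac{313890}{-225569} = \left(-373 - 86458\right) 140298 - - \frac{313890}{225569} = \left(-86831\right) 140298 + \frac{313890}{225569} = -12182215638 + \frac{313890}{225569} = - \frac{2747930198934132}{225569}$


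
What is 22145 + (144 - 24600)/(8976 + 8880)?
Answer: 16474861/744 ≈ 22144.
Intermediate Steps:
22145 + (144 - 24600)/(8976 + 8880) = 22145 - 24456/17856 = 22145 - 24456*1/17856 = 22145 - 1019/744 = 16474861/744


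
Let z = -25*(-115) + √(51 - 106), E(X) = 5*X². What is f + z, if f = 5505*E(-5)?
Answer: 691000 + I*√55 ≈ 6.91e+5 + 7.4162*I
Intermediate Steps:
f = 688125 (f = 5505*(5*(-5)²) = 5505*(5*25) = 5505*125 = 688125)
z = 2875 + I*√55 (z = 2875 + √(-55) = 2875 + I*√55 ≈ 2875.0 + 7.4162*I)
f + z = 688125 + (2875 + I*√55) = 691000 + I*√55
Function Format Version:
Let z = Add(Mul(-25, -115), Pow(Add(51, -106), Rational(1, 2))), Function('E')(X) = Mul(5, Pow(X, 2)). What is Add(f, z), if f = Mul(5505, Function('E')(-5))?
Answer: Add(691000, Mul(I, Pow(55, Rational(1, 2)))) ≈ Add(6.9100e+5, Mul(7.4162, I))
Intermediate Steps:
f = 688125 (f = Mul(5505, Mul(5, Pow(-5, 2))) = Mul(5505, Mul(5, 25)) = Mul(5505, 125) = 688125)
z = Add(2875, Mul(I, Pow(55, Rational(1, 2)))) (z = Add(2875, Pow(-55, Rational(1, 2))) = Add(2875, Mul(I, Pow(55, Rational(1, 2)))) ≈ Add(2875.0, Mul(7.4162, I)))
Add(f, z) = Add(688125, Add(2875, Mul(I, Pow(55, Rational(1, 2))))) = Add(691000, Mul(I, Pow(55, Rational(1, 2))))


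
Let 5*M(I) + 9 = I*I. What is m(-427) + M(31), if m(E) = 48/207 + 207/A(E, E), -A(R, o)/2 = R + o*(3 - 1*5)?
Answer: 56094457/294630 ≈ 190.39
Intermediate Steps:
M(I) = -9/5 + I²/5 (M(I) = -9/5 + (I*I)/5 = -9/5 + I²/5)
A(R, o) = -2*R + 4*o (A(R, o) = -2*(R + o*(3 - 1*5)) = -2*(R + o*(3 - 5)) = -2*(R + o*(-2)) = -2*(R - 2*o) = -2*R + 4*o)
m(E) = 16/69 + 207/(2*E) (m(E) = 48/207 + 207/(-2*E + 4*E) = 48*(1/207) + 207/((2*E)) = 16/69 + 207*(1/(2*E)) = 16/69 + 207/(2*E))
m(-427) + M(31) = (1/138)*(14283 + 32*(-427))/(-427) + (-9/5 + (⅕)*31²) = (1/138)*(-1/427)*(14283 - 13664) + (-9/5 + (⅕)*961) = (1/138)*(-1/427)*619 + (-9/5 + 961/5) = -619/58926 + 952/5 = 56094457/294630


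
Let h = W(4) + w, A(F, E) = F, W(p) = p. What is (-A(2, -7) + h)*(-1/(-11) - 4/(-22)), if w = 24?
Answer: 78/11 ≈ 7.0909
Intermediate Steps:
h = 28 (h = 4 + 24 = 28)
(-A(2, -7) + h)*(-1/(-11) - 4/(-22)) = (-1*2 + 28)*(-1/(-11) - 4/(-22)) = (-2 + 28)*(-1*(-1/11) - 4*(-1/22)) = 26*(1/11 + 2/11) = 26*(3/11) = 78/11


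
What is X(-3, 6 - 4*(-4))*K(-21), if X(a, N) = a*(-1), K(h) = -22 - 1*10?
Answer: -96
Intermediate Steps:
K(h) = -32 (K(h) = -22 - 10 = -32)
X(a, N) = -a
X(-3, 6 - 4*(-4))*K(-21) = -1*(-3)*(-32) = 3*(-32) = -96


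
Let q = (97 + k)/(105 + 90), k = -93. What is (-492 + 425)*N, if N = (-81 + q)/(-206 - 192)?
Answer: -1057997/77610 ≈ -13.632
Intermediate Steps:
q = 4/195 (q = (97 - 93)/(105 + 90) = 4/195 ≈ 0.020513)
N = 15791/77610 (N = (-81 + 4/195)/(-206 - 192) = -15791/195/(-398) = -15791/195*(-1/398) = 15791/77610 ≈ 0.20347)
(-492 + 425)*N = (-492 + 425)*(15791/77610) = -67*15791/77610 = -1057997/77610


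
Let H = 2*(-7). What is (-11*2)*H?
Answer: 308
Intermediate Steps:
H = -14
(-11*2)*H = -11*2*(-14) = -22*(-14) = 308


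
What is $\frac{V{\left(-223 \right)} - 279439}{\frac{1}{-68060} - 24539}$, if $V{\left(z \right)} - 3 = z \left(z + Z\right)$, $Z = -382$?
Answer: $\frac{9836099260}{1670124341} \approx 5.8894$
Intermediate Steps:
$V{\left(z \right)} = 3 + z \left(-382 + z\right)$ ($V{\left(z \right)} = 3 + z \left(z - 382\right) = 3 + z \left(-382 + z\right)$)
$\frac{V{\left(-223 \right)} - 279439}{\frac{1}{-68060} - 24539} = \frac{\left(3 + \left(-223\right)^{2} - -85186\right) - 279439}{\frac{1}{-68060} - 24539} = \frac{\left(3 + 49729 + 85186\right) - 279439}{- \frac{1}{68060} - 24539} = \frac{134918 - 279439}{- \frac{1670124341}{68060}} = \left(-144521\right) \left(- \frac{68060}{1670124341}\right) = \frac{9836099260}{1670124341}$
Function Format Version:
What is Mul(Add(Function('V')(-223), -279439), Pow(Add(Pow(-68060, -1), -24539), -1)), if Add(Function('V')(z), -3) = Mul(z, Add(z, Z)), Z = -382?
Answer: Rational(9836099260, 1670124341) ≈ 5.8894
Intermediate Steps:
Function('V')(z) = Add(3, Mul(z, Add(-382, z))) (Function('V')(z) = Add(3, Mul(z, Add(z, -382))) = Add(3, Mul(z, Add(-382, z))))
Mul(Add(Function('V')(-223), -279439), Pow(Add(Pow(-68060, -1), -24539), -1)) = Mul(Add(Add(3, Pow(-223, 2), Mul(-382, -223)), -279439), Pow(Add(Pow(-68060, -1), -24539), -1)) = Mul(Add(Add(3, 49729, 85186), -279439), Pow(Add(Rational(-1, 68060), -24539), -1)) = Mul(Add(134918, -279439), Pow(Rational(-1670124341, 68060), -1)) = Mul(-144521, Rational(-68060, 1670124341)) = Rational(9836099260, 1670124341)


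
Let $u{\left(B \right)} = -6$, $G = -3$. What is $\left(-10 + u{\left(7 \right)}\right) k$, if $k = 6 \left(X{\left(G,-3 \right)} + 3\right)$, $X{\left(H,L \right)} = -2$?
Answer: $-96$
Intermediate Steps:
$k = 6$ ($k = 6 \left(-2 + 3\right) = 6 \cdot 1 = 6$)
$\left(-10 + u{\left(7 \right)}\right) k = \left(-10 - 6\right) 6 = \left(-16\right) 6 = -96$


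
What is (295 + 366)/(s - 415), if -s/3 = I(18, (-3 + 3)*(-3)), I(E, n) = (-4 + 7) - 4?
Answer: -661/412 ≈ -1.6044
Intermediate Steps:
I(E, n) = -1 (I(E, n) = 3 - 4 = -1)
s = 3 (s = -3*(-1) = 3)
(295 + 366)/(s - 415) = (295 + 366)/(3 - 415) = 661/(-412) = 661*(-1/412) = -661/412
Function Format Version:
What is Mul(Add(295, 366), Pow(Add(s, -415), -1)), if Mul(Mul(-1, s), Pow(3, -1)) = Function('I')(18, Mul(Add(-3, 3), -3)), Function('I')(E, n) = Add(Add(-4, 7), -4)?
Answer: Rational(-661, 412) ≈ -1.6044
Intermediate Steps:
Function('I')(E, n) = -1 (Function('I')(E, n) = Add(3, -4) = -1)
s = 3 (s = Mul(-3, -1) = 3)
Mul(Add(295, 366), Pow(Add(s, -415), -1)) = Mul(Add(295, 366), Pow(Add(3, -415), -1)) = Mul(661, Pow(-412, -1)) = Mul(661, Rational(-1, 412)) = Rational(-661, 412)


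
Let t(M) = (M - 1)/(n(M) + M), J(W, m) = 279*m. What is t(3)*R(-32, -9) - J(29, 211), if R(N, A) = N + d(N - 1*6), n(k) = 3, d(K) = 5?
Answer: -58878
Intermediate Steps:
t(M) = (-1 + M)/(3 + M) (t(M) = (M - 1)/(3 + M) = (-1 + M)/(3 + M))
R(N, A) = 5 + N (R(N, A) = N + 5 = 5 + N)
t(3)*R(-32, -9) - J(29, 211) = ((-1 + 3)/(3 + 3))*(5 - 32) - 279*211 = (2/6)*(-27) - 1*58869 = ((1/6)*2)*(-27) - 58869 = (1/3)*(-27) - 58869 = -9 - 58869 = -58878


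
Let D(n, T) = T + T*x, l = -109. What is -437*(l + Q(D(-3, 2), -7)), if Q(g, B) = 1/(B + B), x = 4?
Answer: 667299/14 ≈ 47664.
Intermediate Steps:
D(n, T) = 5*T (D(n, T) = T + T*4 = T + 4*T = 5*T)
Q(g, B) = 1/(2*B)
-437*(l + Q(D(-3, 2), -7)) = -437*(-109 + (1/2)/(-7)) = -437*(-109 + (1/2)*(-1/7)) = -437*(-109 - 1/14) = -437*(-1527/14) = 667299/14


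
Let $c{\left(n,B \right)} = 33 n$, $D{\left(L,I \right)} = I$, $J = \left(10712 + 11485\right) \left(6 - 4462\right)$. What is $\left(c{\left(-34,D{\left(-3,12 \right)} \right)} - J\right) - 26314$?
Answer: $98882396$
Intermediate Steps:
$J = -98909832$ ($J = 22197 \left(-4456\right) = -98909832$)
$\left(c{\left(-34,D{\left(-3,12 \right)} \right)} - J\right) - 26314 = \left(33 \left(-34\right) - -98909832\right) - 26314 = \left(-1122 + 98909832\right) - 26314 = 98908710 - 26314 = 98882396$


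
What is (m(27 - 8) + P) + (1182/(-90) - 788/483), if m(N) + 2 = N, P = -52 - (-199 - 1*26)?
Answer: 423193/2415 ≈ 175.24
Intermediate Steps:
P = 173 (P = -52 - (-199 - 26) = -52 - 1*(-225) = -52 + 225 = 173)
m(N) = -2 + N
(m(27 - 8) + P) + (1182/(-90) - 788/483) = ((-2 + (27 - 8)) + 173) + (1182/(-90) - 788/483) = ((-2 + 19) + 173) + (1182*(-1/90) - 788*1/483) = (17 + 173) + (-197/15 - 788/483) = 190 - 35657/2415 = 423193/2415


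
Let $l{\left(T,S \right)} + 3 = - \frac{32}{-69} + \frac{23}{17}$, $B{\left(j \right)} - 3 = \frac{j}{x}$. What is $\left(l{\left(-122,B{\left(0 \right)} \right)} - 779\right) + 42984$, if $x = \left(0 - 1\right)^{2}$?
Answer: $\frac{49505077}{1173} \approx 42204.0$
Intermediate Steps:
$x = 1$ ($x = \left(-1\right)^{2} = 1$)
$B{\left(j \right)} = 3 + j$ ($B{\left(j \right)} = 3 + \frac{j}{1} = 3 + j 1 = 3 + j$)
$l{\left(T,S \right)} = - \frac{1388}{1173}$ ($l{\left(T,S \right)} = -3 + \left(- \frac{32}{-69} + \frac{23}{17}\right) = -3 + \left(\left(-32\right) \left(- \frac{1}{69}\right) + 23 \cdot \frac{1}{17}\right) = -3 + \left(\frac{32}{69} + \frac{23}{17}\right) = -3 + \frac{2131}{1173} = - \frac{1388}{1173}$)
$\left(l{\left(-122,B{\left(0 \right)} \right)} - 779\right) + 42984 = \left(- \frac{1388}{1173} - 779\right) + 42984 = - \frac{915155}{1173} + 42984 = \frac{49505077}{1173}$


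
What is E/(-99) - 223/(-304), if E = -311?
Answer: 116621/30096 ≈ 3.8750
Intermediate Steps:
E/(-99) - 223/(-304) = -311/(-99) - 223/(-304) = -311*(-1/99) - 223*(-1/304) = 311/99 + 223/304 = 116621/30096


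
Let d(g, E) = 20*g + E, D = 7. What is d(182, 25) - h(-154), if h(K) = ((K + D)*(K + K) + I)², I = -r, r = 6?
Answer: -2049369235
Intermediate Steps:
I = -6 (I = -1*6 = -6)
d(g, E) = E + 20*g
h(K) = (-6 + 2*K*(7 + K))² (h(K) = ((K + 7)*(K + K) - 6)² = ((7 + K)*(2*K) - 6)² = (2*K*(7 + K) - 6)² = (-6 + 2*K*(7 + K))²)
d(182, 25) - h(-154) = (25 + 20*182) - 4*(-3 + (-154)² + 7*(-154))² = (25 + 3640) - 4*(-3 + 23716 - 1078)² = 3665 - 4*22635² = 3665 - 4*512343225 = 3665 - 1*2049372900 = 3665 - 2049372900 = -2049369235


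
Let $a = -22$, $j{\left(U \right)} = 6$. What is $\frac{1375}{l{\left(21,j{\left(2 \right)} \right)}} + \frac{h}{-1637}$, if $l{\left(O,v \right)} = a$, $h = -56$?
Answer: $- \frac{204513}{3274} \approx -62.466$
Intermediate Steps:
$l{\left(O,v \right)} = -22$
$\frac{1375}{l{\left(21,j{\left(2 \right)} \right)}} + \frac{h}{-1637} = \frac{1375}{-22} - \frac{56}{-1637} = 1375 \left(- \frac{1}{22}\right) - - \frac{56}{1637} = - \frac{125}{2} + \frac{56}{1637} = - \frac{204513}{3274}$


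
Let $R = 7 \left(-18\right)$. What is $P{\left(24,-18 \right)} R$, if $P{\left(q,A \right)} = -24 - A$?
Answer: $756$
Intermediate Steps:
$R = -126$
$P{\left(24,-18 \right)} R = \left(-24 - -18\right) \left(-126\right) = \left(-24 + 18\right) \left(-126\right) = \left(-6\right) \left(-126\right) = 756$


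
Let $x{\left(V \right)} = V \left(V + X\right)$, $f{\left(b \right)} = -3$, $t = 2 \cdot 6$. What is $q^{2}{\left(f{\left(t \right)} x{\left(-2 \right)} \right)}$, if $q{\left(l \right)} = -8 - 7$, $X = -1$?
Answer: $225$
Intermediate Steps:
$t = 12$
$x{\left(V \right)} = V \left(-1 + V\right)$ ($x{\left(V \right)} = V \left(V - 1\right) = V \left(-1 + V\right)$)
$q{\left(l \right)} = -15$ ($q{\left(l \right)} = -8 - 7 = -15$)
$q^{2}{\left(f{\left(t \right)} x{\left(-2 \right)} \right)} = \left(-15\right)^{2} = 225$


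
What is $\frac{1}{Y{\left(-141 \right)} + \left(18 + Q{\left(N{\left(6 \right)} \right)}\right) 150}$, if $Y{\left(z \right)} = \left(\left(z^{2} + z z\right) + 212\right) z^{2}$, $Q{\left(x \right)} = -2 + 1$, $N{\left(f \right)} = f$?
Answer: $\frac{1}{794725644} \approx 1.2583 \cdot 10^{-9}$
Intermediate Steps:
$Q{\left(x \right)} = -1$
$Y{\left(z \right)} = z^{2} \left(212 + 2 z^{2}\right)$ ($Y{\left(z \right)} = \left(\left(z^{2} + z^{2}\right) + 212\right) z^{2} = \left(2 z^{2} + 212\right) z^{2} = \left(212 + 2 z^{2}\right) z^{2} = z^{2} \left(212 + 2 z^{2}\right)$)
$\frac{1}{Y{\left(-141 \right)} + \left(18 + Q{\left(N{\left(6 \right)} \right)}\right) 150} = \frac{1}{2 \left(-141\right)^{2} \left(106 + \left(-141\right)^{2}\right) + \left(18 - 1\right) 150} = \frac{1}{2 \cdot 19881 \left(106 + 19881\right) + 17 \cdot 150} = \frac{1}{2 \cdot 19881 \cdot 19987 + 2550} = \frac{1}{794723094 + 2550} = \frac{1}{794725644}$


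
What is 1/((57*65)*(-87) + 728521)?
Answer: 1/406186 ≈ 2.4619e-6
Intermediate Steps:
1/((57*65)*(-87) + 728521) = 1/(3705*(-87) + 728521) = 1/(-322335 + 728521) = 1/406186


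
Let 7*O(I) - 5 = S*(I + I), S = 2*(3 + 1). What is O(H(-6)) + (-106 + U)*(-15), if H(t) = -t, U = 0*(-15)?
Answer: 11231/7 ≈ 1604.4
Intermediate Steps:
U = 0
S = 8 (S = 2*4 = 8)
O(I) = 5/7 + 16*I/7 (O(I) = 5/7 + (8*(I + I))/7 = 5/7 + (8*(2*I))/7 = 5/7 + (16*I)/7 = 5/7 + 16*I/7)
O(H(-6)) + (-106 + U)*(-15) = (5/7 + 16*(-1*(-6))/7) + (-106 + 0)*(-15) = (5/7 + (16/7)*6) - 106*(-15) = (5/7 + 96/7) + 1590 = 101/7 + 1590 = 11231/7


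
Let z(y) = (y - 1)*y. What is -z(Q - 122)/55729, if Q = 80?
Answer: -1806/55729 ≈ -0.032407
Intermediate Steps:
z(y) = y*(-1 + y) (z(y) = (-1 + y)*y = y*(-1 + y))
-z(Q - 122)/55729 = -(80 - 122)*(-1 + (80 - 122))/55729 = -(-42)*(-1 - 42)*(1/55729) = -(-42)*(-43)*(1/55729) = -1*1806*(1/55729) = -1806*1/55729 = -1806/55729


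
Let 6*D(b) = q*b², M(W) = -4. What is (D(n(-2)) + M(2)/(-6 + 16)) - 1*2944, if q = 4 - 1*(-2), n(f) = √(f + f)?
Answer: -14742/5 ≈ -2948.4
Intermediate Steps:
n(f) = √2*√f (n(f) = √(2*f) = √2*√f)
q = 6 (q = 4 + 2 = 6)
D(b) = b² (D(b) = (6*b²)/6 = b²)
(D(n(-2)) + M(2)/(-6 + 16)) - 1*2944 = ((√2*√(-2))² - 4/(-6 + 16)) - 1*2944 = ((√2*(I*√2))² - 4/10) - 2944 = ((2*I)² + (⅒)*(-4)) - 2944 = (-4 - ⅖) - 2944 = -22/5 - 2944 = -14742/5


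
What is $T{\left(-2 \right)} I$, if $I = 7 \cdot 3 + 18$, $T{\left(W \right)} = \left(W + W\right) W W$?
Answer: $-624$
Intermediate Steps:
$T{\left(W \right)} = 2 W^{3}$ ($T{\left(W \right)} = 2 W W W = 2 W^{2} W = 2 W^{3}$)
$I = 39$ ($I = 21 + 18 = 39$)
$T{\left(-2 \right)} I = 2 \left(-2\right)^{3} \cdot 39 = 2 \left(-8\right) 39 = \left(-16\right) 39 = -624$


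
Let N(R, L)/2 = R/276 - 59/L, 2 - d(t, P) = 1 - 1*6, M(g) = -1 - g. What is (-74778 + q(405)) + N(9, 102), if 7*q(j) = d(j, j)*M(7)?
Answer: -175450517/2346 ≈ -74787.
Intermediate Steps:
d(t, P) = 7 (d(t, P) = 2 - (1 - 1*6) = 2 - (1 - 6) = 2 - 1*(-5) = 2 + 5 = 7)
N(R, L) = -118/L + R/138 (N(R, L) = 2*(R/276 - 59/L) = 2*(-59/L + R/276) = -118/L + R/138)
q(j) = -8 (q(j) = (7*(-1 - 1*7))/7 = (7*(-1 - 7))/7 = (7*(-8))/7 = (⅐)*(-56) = -8)
(-74778 + q(405)) + N(9, 102) = (-74778 - 8) + (-118/102 + (1/138)*9) = -74786 + (-118*1/102 + 3/46) = -74786 + (-59/51 + 3/46) = -74786 - 2561/2346 = -175450517/2346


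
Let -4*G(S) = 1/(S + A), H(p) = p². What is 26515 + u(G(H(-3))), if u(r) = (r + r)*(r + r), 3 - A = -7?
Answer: 38287661/1444 ≈ 26515.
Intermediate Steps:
A = 10 (A = 3 - 1*(-7) = 3 + 7 = 10)
G(S) = -1/(4*(10 + S)) (G(S) = -1/(4*(S + 10)) = -1/(4*(10 + S)))
u(r) = 4*r² (u(r) = (2*r)*(2*r) = 4*r²)
26515 + u(G(H(-3))) = 26515 + 4*(-1/(40 + 4*(-3)²))² = 26515 + 4*(-1/(40 + 4*9))² = 26515 + 4*(-1/(40 + 36))² = 26515 + 4*(-1/76)² = 26515 + 4*(1/5776) = 26515 + 1/1444 = 38287661/1444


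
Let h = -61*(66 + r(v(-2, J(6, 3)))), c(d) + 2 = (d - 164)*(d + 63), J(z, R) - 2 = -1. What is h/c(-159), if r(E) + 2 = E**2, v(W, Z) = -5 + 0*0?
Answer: -5429/31006 ≈ -0.17510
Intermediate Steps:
J(z, R) = 1 (J(z, R) = 2 - 1 = 1)
v(W, Z) = -5 (v(W, Z) = -5 + 0 = -5)
c(d) = -2 + (-164 + d)*(63 + d) (c(d) = -2 + (d - 164)*(d + 63) = -2 + (-164 + d)*(63 + d))
r(E) = -2 + E**2
h = -5429 (h = -61*(66 + (-2 + (-5)**2)) = -61*(66 + (-2 + 25)) = -61*(66 + 23) = -61*89 = -5429)
h/c(-159) = -5429/(-10334 + (-159)**2 - 101*(-159)) = -5429/(-10334 + 25281 + 16059) = -5429/31006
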